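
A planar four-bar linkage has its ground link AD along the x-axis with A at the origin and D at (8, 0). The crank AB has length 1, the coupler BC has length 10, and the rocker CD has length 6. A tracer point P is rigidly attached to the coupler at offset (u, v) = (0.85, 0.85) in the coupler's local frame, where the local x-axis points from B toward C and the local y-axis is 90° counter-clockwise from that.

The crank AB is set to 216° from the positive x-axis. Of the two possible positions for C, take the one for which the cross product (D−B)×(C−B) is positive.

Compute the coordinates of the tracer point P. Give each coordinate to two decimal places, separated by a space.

A=(0,0), D=(8.00,0)
B = A + 1.00·(cos216°, sin216°) = (-0.8090, -0.5878)
|BD| = 8.8286
circle(B,10.00) ∩ circle(D,6.00): a=8.0389, h=5.9478
  candidates: C₊=(6.8160,5.8820) cross=52.511; C₋=(7.6080,-5.9872) cross=-52.511
  mode + wants cross > 0 → take C=(6.8160,5.8820) (cross=52.511)
ex = (C−B)/|BC| = (0.7625,0.6470); ey = (-0.6470,0.7625)
P = B + 0.85·ex + 0.85·ey = (-0.7108,0.6103)

-0.71 0.61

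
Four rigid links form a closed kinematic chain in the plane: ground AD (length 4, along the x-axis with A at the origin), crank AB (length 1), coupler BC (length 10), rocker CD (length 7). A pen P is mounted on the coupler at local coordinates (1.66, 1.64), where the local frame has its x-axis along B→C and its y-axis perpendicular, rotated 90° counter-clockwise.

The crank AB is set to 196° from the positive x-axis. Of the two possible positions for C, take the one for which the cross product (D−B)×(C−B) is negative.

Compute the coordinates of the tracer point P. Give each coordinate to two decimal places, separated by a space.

1.35 0.03

A=(0,0), D=(4.00,0)
B = A + 1.00·(cos196°, sin196°) = (-0.9613, -0.2756)
|BD| = 4.9689
circle(B,10.00) ∩ circle(D,7.00): a=7.6164, h=6.4800
  candidates: C₊=(6.2839,6.6169) cross=32.199; C₋=(7.0028,-6.3232) cross=-32.199
  mode - wants cross < 0 → take C=(7.0028,-6.3232) (cross=-32.199)
ex = (C−B)/|BC| = (0.7964,-0.6048); ey = (0.6048,0.7964)
P = B + 1.66·ex + 1.64·ey = (1.3526,0.0266)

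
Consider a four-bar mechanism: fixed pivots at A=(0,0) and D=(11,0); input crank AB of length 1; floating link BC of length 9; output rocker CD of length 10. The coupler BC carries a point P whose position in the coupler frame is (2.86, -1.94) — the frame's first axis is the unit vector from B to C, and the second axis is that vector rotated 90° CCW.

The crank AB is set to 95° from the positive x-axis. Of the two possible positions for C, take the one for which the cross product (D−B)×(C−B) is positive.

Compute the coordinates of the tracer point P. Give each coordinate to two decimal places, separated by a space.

A=(0,0), D=(11.00,0)
B = A + 1.00·(cos95°, sin95°) = (-0.0872, 0.9962)
|BD| = 11.1318
circle(B,9.00) ∩ circle(D,10.00): a=4.7125, h=7.6676
  candidates: C₊=(5.2926,8.2113) cross=85.355; C₋=(3.9203,-7.0624) cross=-85.355
  mode + wants cross > 0 → take C=(5.2926,8.2113) (cross=85.355)
ex = (C−B)/|BC| = (0.5978,0.8017); ey = (-0.8017,0.5978)
P = B + 2.86·ex + -1.94·ey = (3.1777,2.1294)

3.18 2.13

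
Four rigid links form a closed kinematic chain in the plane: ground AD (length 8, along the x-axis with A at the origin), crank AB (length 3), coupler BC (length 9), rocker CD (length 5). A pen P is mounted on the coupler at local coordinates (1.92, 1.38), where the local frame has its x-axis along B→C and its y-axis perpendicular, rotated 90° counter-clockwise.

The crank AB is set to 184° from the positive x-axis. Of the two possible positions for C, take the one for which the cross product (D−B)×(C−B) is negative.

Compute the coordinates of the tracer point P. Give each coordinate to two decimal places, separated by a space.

-0.67 0.21

A=(0,0), D=(8.00,0)
B = A + 3.00·(cos184°, sin184°) = (-2.9927, -0.2093)
|BD| = 10.9947
circle(B,9.00) ∩ circle(D,5.00): a=8.0440, h=4.0365
  candidates: C₊=(4.9730,3.9796) cross=44.380; C₋=(5.1267,-4.0920) cross=-44.380
  mode - wants cross < 0 → take C=(5.1267,-4.0920) (cross=-44.380)
ex = (C−B)/|BC| = (0.9022,-0.4314); ey = (0.4314,0.9022)
P = B + 1.92·ex + 1.38·ey = (-0.6652,0.2074)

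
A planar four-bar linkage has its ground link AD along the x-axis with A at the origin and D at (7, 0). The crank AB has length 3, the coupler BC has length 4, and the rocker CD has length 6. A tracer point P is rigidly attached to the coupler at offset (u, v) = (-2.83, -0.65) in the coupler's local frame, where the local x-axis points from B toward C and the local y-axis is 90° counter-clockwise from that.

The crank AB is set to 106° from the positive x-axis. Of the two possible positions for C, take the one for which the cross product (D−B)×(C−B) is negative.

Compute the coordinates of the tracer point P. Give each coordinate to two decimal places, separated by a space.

-2.72 5.09

A=(0,0), D=(7.00,0)
B = A + 3.00·(cos106°, sin106°) = (-0.8269, 2.8838)
|BD| = 8.3413
circle(B,4.00) ∩ circle(D,6.00): a=2.9718, h=2.6774
  candidates: C₊=(2.8873,4.3687) cross=22.333; C₋=(1.0360,-0.6559) cross=-22.333
  mode - wants cross < 0 → take C=(1.0360,-0.6559) (cross=-22.333)
ex = (C−B)/|BC| = (0.4657,-0.8849); ey = (0.8849,0.4657)
P = B + -2.83·ex + -0.65·ey = (-2.7201,5.0854)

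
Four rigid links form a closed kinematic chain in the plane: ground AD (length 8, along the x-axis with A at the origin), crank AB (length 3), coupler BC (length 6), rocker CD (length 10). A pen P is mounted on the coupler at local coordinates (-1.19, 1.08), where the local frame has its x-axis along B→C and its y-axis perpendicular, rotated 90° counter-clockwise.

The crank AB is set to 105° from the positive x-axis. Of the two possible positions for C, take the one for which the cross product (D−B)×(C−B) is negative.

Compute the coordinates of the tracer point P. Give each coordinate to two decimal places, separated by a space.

0.44 3.94

A=(0,0), D=(8.00,0)
B = A + 3.00·(cos105°, sin105°) = (-0.7765, 2.8978)
|BD| = 9.2425
circle(B,6.00) ∩ circle(D,10.00): a=1.1590, h=5.8870
  candidates: C₊=(2.1698,8.1246) cross=54.410; C₋=(-1.5217,-3.0558) cross=-54.410
  mode - wants cross < 0 → take C=(-1.5217,-3.0558) (cross=-54.410)
ex = (C−B)/|BC| = (-0.1242,-0.9923); ey = (0.9923,-0.1242)
P = B + -1.19·ex + 1.08·ey = (0.4430,3.9444)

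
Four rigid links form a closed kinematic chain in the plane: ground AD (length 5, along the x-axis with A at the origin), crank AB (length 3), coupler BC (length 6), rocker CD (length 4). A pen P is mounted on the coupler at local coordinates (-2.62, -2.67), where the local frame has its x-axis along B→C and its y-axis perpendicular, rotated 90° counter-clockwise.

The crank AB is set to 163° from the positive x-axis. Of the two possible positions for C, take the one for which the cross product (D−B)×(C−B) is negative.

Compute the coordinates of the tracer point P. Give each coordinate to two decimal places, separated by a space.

A=(0,0), D=(5.00,0)
B = A + 3.00·(cos163°, sin163°) = (-2.8689, 0.8771)
|BD| = 7.9176
circle(B,6.00) ∩ circle(D,4.00): a=5.2218, h=2.9551
  candidates: C₊=(2.6481,3.2355) cross=23.397; C₋=(1.9934,-2.6383) cross=-23.397
  mode - wants cross < 0 → take C=(1.9934,-2.6383) (cross=-23.397)
ex = (C−B)/|BC| = (0.8104,-0.5859); ey = (0.5859,0.8104)
P = B + -2.62·ex + -2.67·ey = (-6.5565,0.2484)

-6.56 0.25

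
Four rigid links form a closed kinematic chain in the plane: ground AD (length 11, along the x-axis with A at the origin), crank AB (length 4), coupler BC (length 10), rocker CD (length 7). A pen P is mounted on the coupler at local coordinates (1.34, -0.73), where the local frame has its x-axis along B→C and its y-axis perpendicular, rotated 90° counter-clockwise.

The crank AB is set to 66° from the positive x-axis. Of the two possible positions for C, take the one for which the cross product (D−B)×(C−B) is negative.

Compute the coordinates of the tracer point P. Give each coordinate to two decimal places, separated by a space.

A=(0,0), D=(11.00,0)
B = A + 4.00·(cos66°, sin66°) = (1.6269, 3.6542)
|BD| = 10.0602
circle(B,10.00) ∩ circle(D,7.00): a=7.5648, h=6.5401
  candidates: C₊=(11.0507,6.9998) cross=65.795; C₋=(6.2995,-5.1870) cross=-65.795
  mode - wants cross < 0 → take C=(6.2995,-5.1870) (cross=-65.795)
ex = (C−B)/|BC| = (0.4673,-0.8841); ey = (0.8841,0.4673)
P = B + 1.34·ex + -0.73·ey = (1.6077,2.1284)

1.61 2.13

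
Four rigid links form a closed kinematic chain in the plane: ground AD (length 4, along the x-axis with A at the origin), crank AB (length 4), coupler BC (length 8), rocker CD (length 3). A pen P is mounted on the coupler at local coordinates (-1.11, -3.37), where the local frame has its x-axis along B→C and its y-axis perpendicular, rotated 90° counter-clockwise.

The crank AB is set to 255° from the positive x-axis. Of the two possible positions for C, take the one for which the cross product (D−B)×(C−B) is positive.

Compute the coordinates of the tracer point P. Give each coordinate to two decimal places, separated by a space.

1.22 -6.60

A=(0,0), D=(4.00,0)
B = A + 4.00·(cos255°, sin255°) = (-1.0353, -3.8637)
|BD| = 6.3468
circle(B,8.00) ∩ circle(D,3.00): a=7.5063, h=2.7669
  candidates: C₊=(3.2355,2.9010) cross=17.561; C₋=(6.6042,-1.4893) cross=-17.561
  mode + wants cross > 0 → take C=(3.2355,2.9010) (cross=17.561)
ex = (C−B)/|BC| = (0.5338,0.8456); ey = (-0.8456,0.5338)
P = B + -1.11·ex + -3.37·ey = (1.2218,-6.6014)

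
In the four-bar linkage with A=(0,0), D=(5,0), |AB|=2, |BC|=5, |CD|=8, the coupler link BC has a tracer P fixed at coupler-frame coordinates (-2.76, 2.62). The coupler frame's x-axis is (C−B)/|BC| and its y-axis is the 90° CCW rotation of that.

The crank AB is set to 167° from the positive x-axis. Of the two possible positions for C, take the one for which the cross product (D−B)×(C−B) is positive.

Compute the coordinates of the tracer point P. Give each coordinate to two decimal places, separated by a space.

A=(0,0), D=(5.00,0)
B = A + 2.00·(cos167°, sin167°) = (-1.9487, 0.4499)
|BD| = 6.9633
circle(B,5.00) ∩ circle(D,8.00): a=0.6812, h=4.9534
  candidates: C₊=(-0.9489,5.3489) cross=34.492; C₋=(-1.5890,-4.5371) cross=-34.492
  mode + wants cross > 0 → take C=(-0.9489,5.3489) (cross=34.492)
ex = (C−B)/|BC| = (0.2000,0.9798); ey = (-0.9798,0.2000)
P = B + -2.76·ex + 2.62·ey = (-5.0677,-1.7304)

-5.07 -1.73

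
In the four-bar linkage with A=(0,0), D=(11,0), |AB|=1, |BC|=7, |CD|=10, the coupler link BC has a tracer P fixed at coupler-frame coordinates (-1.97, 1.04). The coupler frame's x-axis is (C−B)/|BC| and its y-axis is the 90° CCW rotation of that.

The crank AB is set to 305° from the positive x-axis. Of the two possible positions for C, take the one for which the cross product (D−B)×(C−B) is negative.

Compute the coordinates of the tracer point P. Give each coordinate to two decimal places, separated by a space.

0.57 1.41

A=(0,0), D=(11.00,0)
B = A + 1.00·(cos305°, sin305°) = (0.5736, -0.8192)
|BD| = 10.4586
circle(B,7.00) ∩ circle(D,10.00): a=2.7911, h=6.4195
  candidates: C₊=(2.8533,5.7992) cross=67.139; C₋=(3.8589,-7.0003) cross=-67.139
  mode - wants cross < 0 → take C=(3.8589,-7.0003) (cross=-67.139)
ex = (C−B)/|BC| = (0.4693,-0.8830); ey = (0.8830,0.4693)
P = B + -1.97·ex + 1.04·ey = (0.5673,1.4085)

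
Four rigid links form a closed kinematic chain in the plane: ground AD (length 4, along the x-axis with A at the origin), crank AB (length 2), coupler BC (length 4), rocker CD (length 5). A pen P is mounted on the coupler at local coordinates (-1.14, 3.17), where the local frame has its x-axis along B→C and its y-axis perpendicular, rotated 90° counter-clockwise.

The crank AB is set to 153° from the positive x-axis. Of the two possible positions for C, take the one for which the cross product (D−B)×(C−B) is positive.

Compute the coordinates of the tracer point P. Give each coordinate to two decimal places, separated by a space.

A=(0,0), D=(4.00,0)
B = A + 2.00·(cos153°, sin153°) = (-1.7820, 0.9080)
|BD| = 5.8529
circle(B,4.00) ∩ circle(D,5.00): a=2.1576, h=3.3682
  candidates: C₊=(0.8720,3.9007) cross=19.714; C₋=(-0.1731,-2.7542) cross=-19.714
  mode + wants cross > 0 → take C=(0.8720,3.9007) (cross=19.714)
ex = (C−B)/|BC| = (0.6635,0.7482); ey = (-0.7482,0.6635)
P = B + -1.14·ex + 3.17·ey = (-4.9101,2.1583)

-4.91 2.16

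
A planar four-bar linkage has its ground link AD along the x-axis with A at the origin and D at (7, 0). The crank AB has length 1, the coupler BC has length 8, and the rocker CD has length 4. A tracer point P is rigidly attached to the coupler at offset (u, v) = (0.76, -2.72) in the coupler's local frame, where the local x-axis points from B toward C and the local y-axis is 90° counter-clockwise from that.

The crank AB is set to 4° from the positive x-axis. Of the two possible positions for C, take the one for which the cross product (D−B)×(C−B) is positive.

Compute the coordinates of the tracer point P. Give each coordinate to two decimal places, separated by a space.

A=(0,0), D=(7.00,0)
B = A + 1.00·(cos4°, sin4°) = (0.9976, 0.0698)
|BD| = 6.0028
circle(B,8.00) ∩ circle(D,4.00): a=6.9995, h=3.8738
  candidates: C₊=(8.0416,3.8620) cross=23.254; C₋=(7.9516,-3.8852) cross=-23.254
  mode + wants cross > 0 → take C=(8.0416,3.8620) (cross=23.254)
ex = (C−B)/|BC| = (0.8805,0.4740); ey = (-0.4740,0.8805)
P = B + 0.76·ex + -2.72·ey = (2.9561,-1.9650)

2.96 -1.96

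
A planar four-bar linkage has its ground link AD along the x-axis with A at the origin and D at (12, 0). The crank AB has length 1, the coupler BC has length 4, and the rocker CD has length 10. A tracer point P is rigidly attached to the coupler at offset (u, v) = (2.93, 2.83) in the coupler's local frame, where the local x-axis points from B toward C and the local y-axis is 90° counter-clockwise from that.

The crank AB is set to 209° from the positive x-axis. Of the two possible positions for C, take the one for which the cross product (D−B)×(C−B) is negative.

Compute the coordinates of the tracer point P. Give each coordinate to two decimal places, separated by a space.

A=(0,0), D=(12.00,0)
B = A + 1.00·(cos209°, sin209°) = (-0.8746, -0.4848)
|BD| = 12.8837
circle(B,4.00) ∩ circle(D,10.00): a=3.1820, h=2.4239
  candidates: C₊=(2.2139,2.0571) cross=31.229; C₋=(2.3963,-2.7872) cross=-31.229
  mode - wants cross < 0 → take C=(2.3963,-2.7872) (cross=-31.229)
ex = (C−B)/|BC| = (0.8177,-0.5756); ey = (0.5756,0.8177)
P = B + 2.93·ex + 2.83·ey = (3.1503,0.1428)

3.15 0.14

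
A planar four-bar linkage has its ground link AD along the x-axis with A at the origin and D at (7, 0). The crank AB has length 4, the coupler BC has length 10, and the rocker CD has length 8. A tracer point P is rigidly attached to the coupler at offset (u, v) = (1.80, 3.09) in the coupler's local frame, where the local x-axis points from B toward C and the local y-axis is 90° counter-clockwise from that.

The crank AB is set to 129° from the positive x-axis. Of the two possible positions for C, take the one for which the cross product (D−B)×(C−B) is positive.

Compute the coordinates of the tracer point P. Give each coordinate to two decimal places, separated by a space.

A=(0,0), D=(7.00,0)
B = A + 4.00·(cos129°, sin129°) = (-2.5173, 3.1086)
|BD| = 10.0121
circle(B,10.00) ∩ circle(D,8.00): a=6.8039, h=7.3285
  candidates: C₊=(6.2257,7.9624) cross=73.374; C₋=(1.6750,-5.9702) cross=-73.374
  mode + wants cross > 0 → take C=(6.2257,7.9624) (cross=73.374)
ex = (C−B)/|BC| = (0.8743,0.4854); ey = (-0.4854,0.8743)
P = B + 1.80·ex + 3.09·ey = (-2.4434,6.6839)

-2.44 6.68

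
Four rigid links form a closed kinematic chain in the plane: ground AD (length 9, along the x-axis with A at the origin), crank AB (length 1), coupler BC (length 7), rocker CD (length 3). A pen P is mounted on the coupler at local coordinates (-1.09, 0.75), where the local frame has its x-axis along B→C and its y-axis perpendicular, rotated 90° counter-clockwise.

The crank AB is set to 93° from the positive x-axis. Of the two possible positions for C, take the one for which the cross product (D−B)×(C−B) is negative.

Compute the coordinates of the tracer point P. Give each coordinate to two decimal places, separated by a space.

A=(0,0), D=(9.00,0)
B = A + 1.00·(cos93°, sin93°) = (-0.0523, 0.9986)
|BD| = 9.1073
circle(B,7.00) ∩ circle(D,3.00): a=6.7497, h=1.8552
  candidates: C₊=(6.8601,2.1025) cross=16.896; C₋=(6.4532,-1.5855) cross=-16.896
  mode - wants cross < 0 → take C=(6.4532,-1.5855) (cross=-16.896)
ex = (C−B)/|BC| = (0.9294,-0.3692); ey = (0.3692,0.9294)
P = B + -1.09·ex + 0.75·ey = (-0.7885,2.0980)

-0.79 2.10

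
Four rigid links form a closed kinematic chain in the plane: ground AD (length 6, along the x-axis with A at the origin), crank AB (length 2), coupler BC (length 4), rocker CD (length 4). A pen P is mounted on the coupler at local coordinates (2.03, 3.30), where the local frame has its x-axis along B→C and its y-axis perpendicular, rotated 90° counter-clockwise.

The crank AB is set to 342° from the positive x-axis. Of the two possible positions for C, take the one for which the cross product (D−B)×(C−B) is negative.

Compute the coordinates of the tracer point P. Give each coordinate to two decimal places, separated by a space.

A=(0,0), D=(6.00,0)
B = A + 2.00·(cos342°, sin342°) = (1.9021, -0.6180)
|BD| = 4.1442
circle(B,4.00) ∩ circle(D,4.00): a=2.0721, h=3.4215
  candidates: C₊=(3.4408,3.0742) cross=14.179; C₋=(4.4613,-3.6922) cross=-14.179
  mode - wants cross < 0 → take C=(4.4613,-3.6922) (cross=-14.179)
ex = (C−B)/|BC| = (0.6398,-0.7685); ey = (0.7685,0.6398)
P = B + 2.03·ex + 3.30·ey = (5.7371,-0.0668)

5.74 -0.07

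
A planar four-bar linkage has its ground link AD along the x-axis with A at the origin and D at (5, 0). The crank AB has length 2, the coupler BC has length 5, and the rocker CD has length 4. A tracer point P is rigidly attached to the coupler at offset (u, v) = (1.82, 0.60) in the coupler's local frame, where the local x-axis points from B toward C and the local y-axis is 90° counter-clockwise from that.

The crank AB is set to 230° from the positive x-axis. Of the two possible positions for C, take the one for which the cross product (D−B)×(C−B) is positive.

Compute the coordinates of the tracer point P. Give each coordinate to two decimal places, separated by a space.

A=(0,0), D=(5.00,0)
B = A + 2.00·(cos230°, sin230°) = (-1.2856, -1.5321)
|BD| = 6.4696
circle(B,5.00) ∩ circle(D,4.00): a=3.9304, h=3.0907
  candidates: C₊=(1.8011,2.4014) cross=19.995; C₋=(3.2649,-3.6041) cross=-19.995
  mode + wants cross > 0 → take C=(1.8011,2.4014) (cross=19.995)
ex = (C−B)/|BC| = (0.6173,0.7867); ey = (-0.7867,0.6173)
P = B + 1.82·ex + 0.60·ey = (-0.6341,0.2701)

-0.63 0.27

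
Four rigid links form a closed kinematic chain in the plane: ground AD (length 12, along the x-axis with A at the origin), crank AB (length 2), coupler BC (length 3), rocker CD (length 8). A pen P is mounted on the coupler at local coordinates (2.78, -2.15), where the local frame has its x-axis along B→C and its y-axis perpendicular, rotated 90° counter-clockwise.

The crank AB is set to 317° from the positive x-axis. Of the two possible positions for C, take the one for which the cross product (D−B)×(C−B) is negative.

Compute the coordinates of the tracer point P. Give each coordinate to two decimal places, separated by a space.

A=(0,0), D=(12.00,0)
B = A + 2.00·(cos317°, sin317°) = (1.4627, -1.3640)
|BD| = 10.6252
circle(B,3.00) ∩ circle(D,8.00): a=2.7244, h=1.2560
  candidates: C₊=(4.0033,0.2314) cross=13.345; C₋=(4.3258,-2.2599) cross=-13.345
  mode - wants cross < 0 → take C=(4.3258,-2.2599) (cross=-13.345)
ex = (C−B)/|BC| = (0.9544,-0.2986); ey = (0.2986,0.9544)
P = B + 2.78·ex + -2.15·ey = (3.4738,-4.2461)

3.47 -4.25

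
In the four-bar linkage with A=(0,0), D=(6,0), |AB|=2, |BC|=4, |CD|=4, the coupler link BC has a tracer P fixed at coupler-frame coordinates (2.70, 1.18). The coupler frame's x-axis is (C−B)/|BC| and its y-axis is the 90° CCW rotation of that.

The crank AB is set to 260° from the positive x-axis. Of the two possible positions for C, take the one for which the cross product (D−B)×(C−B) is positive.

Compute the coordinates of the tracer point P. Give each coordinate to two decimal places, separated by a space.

0.43 0.87

A=(0,0), D=(6.00,0)
B = A + 2.00·(cos260°, sin260°) = (-0.3473, -1.9696)
|BD| = 6.6459
circle(B,4.00) ∩ circle(D,4.00): a=3.3229, h=2.2267
  candidates: C₊=(2.1664,1.1418) cross=14.798; C₋=(3.4863,-3.1115) cross=-14.798
  mode + wants cross > 0 → take C=(2.1664,1.1418) (cross=14.798)
ex = (C−B)/|BC| = (0.6284,0.7779); ey = (-0.7779,0.6284)
P = B + 2.70·ex + 1.18·ey = (0.4316,0.8722)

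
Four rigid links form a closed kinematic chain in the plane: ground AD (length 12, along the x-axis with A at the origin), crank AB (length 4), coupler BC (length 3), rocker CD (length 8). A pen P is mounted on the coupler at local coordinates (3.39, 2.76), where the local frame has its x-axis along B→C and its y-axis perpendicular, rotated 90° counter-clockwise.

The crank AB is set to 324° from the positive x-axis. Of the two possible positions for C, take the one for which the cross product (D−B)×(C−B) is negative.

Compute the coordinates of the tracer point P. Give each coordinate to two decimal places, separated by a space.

7.59 -2.78

A=(0,0), D=(12.00,0)
B = A + 4.00·(cos324°, sin324°) = (3.2361, -2.3511)
|BD| = 9.0738
circle(B,3.00) ∩ circle(D,8.00): a=1.5062, h=2.5945
  candidates: C₊=(4.0186,0.5450) cross=23.542; C₋=(5.3631,-4.4667) cross=-23.542
  mode - wants cross < 0 → take C=(5.3631,-4.4667) (cross=-23.542)
ex = (C−B)/|BC| = (0.7090,-0.7052); ey = (0.7052,0.7090)
P = B + 3.39·ex + 2.76·ey = (7.5860,-2.7849)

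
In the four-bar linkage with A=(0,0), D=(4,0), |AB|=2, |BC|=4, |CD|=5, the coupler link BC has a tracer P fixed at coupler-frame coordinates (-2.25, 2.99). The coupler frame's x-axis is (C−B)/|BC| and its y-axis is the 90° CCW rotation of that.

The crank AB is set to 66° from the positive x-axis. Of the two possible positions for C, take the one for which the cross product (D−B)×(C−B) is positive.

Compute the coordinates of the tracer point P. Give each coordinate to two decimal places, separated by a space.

A=(0,0), D=(4.00,0)
B = A + 2.00·(cos66°, sin66°) = (0.8135, 1.8271)
|BD| = 3.6732
circle(B,4.00) ∩ circle(D,5.00): a=0.6115, h=3.9530
  candidates: C₊=(3.3102,4.9522) cross=14.520; C₋=(-0.6223,-1.9063) cross=-14.520
  mode + wants cross > 0 → take C=(3.3102,4.9522) (cross=14.520)
ex = (C−B)/|BC| = (0.6242,0.7813); ey = (-0.7813,0.6242)
P = B + -2.25·ex + 2.99·ey = (-2.9270,1.9355)

-2.93 1.94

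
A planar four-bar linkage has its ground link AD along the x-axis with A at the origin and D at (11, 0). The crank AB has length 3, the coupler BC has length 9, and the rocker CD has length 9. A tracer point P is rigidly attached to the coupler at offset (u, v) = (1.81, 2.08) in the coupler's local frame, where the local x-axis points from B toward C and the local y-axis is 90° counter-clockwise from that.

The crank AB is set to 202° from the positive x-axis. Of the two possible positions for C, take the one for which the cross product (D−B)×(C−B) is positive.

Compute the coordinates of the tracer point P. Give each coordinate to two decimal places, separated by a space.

A=(0,0), D=(11.00,0)
B = A + 3.00·(cos202°, sin202°) = (-2.7816, -1.1238)
|BD| = 13.8273
circle(B,9.00) ∩ circle(D,9.00): a=6.9136, h=5.7621
  candidates: C₊=(3.6409,5.1811) cross=79.674; C₋=(4.5775,-6.3049) cross=-79.674
  mode + wants cross > 0 → take C=(3.6409,5.1811) (cross=79.674)
ex = (C−B)/|BC| = (0.7136,0.7005); ey = (-0.7005,0.7136)
P = B + 1.81·ex + 2.08·ey = (-2.9471,1.6285)

-2.95 1.63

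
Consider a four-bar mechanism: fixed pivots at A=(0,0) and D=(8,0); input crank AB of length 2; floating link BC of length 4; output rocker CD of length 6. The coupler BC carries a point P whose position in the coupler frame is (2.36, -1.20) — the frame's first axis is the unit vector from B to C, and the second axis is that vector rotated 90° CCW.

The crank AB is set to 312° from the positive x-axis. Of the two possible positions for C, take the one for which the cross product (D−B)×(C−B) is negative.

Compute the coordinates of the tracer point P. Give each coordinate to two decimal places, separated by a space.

A=(0,0), D=(8.00,0)
B = A + 2.00·(cos312°, sin312°) = (1.3383, -1.4863)
|BD| = 6.8255
circle(B,4.00) ∩ circle(D,6.00): a=1.9477, h=3.4938
  candidates: C₊=(2.4784,2.3478) cross=23.847; C₋=(4.0000,-4.4721) cross=-23.847
  mode - wants cross < 0 → take C=(4.0000,-4.4721) (cross=-23.847)
ex = (C−B)/|BC| = (0.6654,-0.7465); ey = (0.7465,0.6654)
P = B + 2.36·ex + -1.20·ey = (2.0129,-4.0465)

2.01 -4.05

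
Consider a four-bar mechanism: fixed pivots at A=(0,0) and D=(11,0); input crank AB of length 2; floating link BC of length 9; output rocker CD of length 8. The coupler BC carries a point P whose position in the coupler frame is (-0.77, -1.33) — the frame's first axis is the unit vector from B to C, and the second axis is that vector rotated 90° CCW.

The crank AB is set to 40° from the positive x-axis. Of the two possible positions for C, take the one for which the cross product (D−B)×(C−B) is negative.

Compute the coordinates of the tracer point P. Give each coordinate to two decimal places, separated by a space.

A=(0,0), D=(11.00,0)
B = A + 2.00·(cos40°, sin40°) = (1.5321, 1.2856)
|BD| = 9.5548
circle(B,9.00) ∩ circle(D,8.00): a=5.6670, h=6.9918
  candidates: C₊=(8.0883,7.4513) cross=66.805; C₋=(6.2068,-6.4051) cross=-66.805
  mode - wants cross < 0 → take C=(6.2068,-6.4051) (cross=-66.805)
ex = (C−B)/|BC| = (0.5194,-0.8545); ey = (0.8545,0.5194)
P = B + -0.77·ex + -1.33·ey = (-0.0044,1.2527)

-0.00 1.25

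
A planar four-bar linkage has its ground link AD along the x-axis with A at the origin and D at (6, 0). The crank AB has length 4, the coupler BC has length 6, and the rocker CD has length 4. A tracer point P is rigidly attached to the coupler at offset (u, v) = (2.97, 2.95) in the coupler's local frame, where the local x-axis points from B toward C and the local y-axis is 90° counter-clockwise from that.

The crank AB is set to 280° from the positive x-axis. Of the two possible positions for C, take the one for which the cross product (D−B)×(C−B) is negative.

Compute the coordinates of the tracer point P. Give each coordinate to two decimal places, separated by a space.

3.66 -0.99

A=(0,0), D=(6.00,0)
B = A + 4.00·(cos280°, sin280°) = (0.6946, -3.9392)
|BD| = 6.6079
circle(B,6.00) ∩ circle(D,4.00): a=4.8173, h=3.5768
  candidates: C₊=(2.4301,1.8043) cross=23.635; C₋=(6.6946,-3.9392) cross=-23.635
  mode - wants cross < 0 → take C=(6.6946,-3.9392) (cross=-23.635)
ex = (C−B)/|BC| = (1.0000,0.0000); ey = (-0.0000,1.0000)
P = B + 2.97·ex + 2.95·ey = (3.6646,-0.9892)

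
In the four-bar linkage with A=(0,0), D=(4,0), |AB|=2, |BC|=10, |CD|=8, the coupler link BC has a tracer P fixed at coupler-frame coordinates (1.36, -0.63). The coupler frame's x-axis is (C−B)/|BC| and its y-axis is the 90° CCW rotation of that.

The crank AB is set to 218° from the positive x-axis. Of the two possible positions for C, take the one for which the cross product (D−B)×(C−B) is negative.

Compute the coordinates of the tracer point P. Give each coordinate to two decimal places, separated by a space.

A=(0,0), D=(4.00,0)
B = A + 2.00·(cos218°, sin218°) = (-1.5760, -1.2313)
|BD| = 5.7104
circle(B,10.00) ∩ circle(D,8.00): a=6.0073, h=7.9945
  candidates: C₊=(2.5662,7.8705) cross=45.651; C₋=(6.0139,-7.7424) cross=-45.651
  mode - wants cross < 0 → take C=(6.0139,-7.7424) (cross=-45.651)
ex = (C−B)/|BC| = (0.7590,-0.6511); ey = (0.6511,0.7590)
P = B + 1.36·ex + -0.63·ey = (-0.9540,-2.5950)

-0.95 -2.59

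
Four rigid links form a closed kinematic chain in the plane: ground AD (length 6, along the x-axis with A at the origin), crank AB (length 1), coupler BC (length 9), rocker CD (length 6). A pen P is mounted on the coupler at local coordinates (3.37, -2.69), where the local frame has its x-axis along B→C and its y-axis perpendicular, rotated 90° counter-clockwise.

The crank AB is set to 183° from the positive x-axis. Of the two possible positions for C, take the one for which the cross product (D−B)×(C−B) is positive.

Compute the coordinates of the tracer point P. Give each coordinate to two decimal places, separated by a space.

3.30 0.22

A=(0,0), D=(6.00,0)
B = A + 1.00·(cos183°, sin183°) = (-0.9986, -0.0523)
|BD| = 6.9988
circle(B,9.00) ∩ circle(D,6.00): a=6.7142, h=5.9932
  candidates: C₊=(5.6706,5.9910) cross=41.946; C₋=(5.7602,-5.9952) cross=-41.946
  mode + wants cross > 0 → take C=(5.6706,5.9910) (cross=41.946)
ex = (C−B)/|BC| = (0.7410,0.6715); ey = (-0.6715,0.7410)
P = B + 3.37·ex + -2.69·ey = (3.3049,0.2172)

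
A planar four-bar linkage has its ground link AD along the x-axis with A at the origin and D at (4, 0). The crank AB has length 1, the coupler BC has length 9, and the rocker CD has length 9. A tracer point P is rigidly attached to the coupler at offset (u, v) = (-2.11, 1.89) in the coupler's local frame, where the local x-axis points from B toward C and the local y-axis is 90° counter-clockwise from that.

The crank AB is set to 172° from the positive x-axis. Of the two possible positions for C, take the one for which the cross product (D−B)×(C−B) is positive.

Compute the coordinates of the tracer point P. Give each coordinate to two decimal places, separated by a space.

-3.43 -1.30

A=(0,0), D=(4.00,0)
B = A + 1.00·(cos172°, sin172°) = (-0.9903, 0.1392)
|BD| = 4.9922
circle(B,9.00) ∩ circle(D,9.00): a=2.4961, h=8.6469
  candidates: C₊=(1.7459,8.7132) cross=43.167; C₋=(1.2638,-8.5740) cross=-43.167
  mode + wants cross > 0 → take C=(1.7459,8.7132) (cross=43.167)
ex = (C−B)/|BC| = (0.3040,0.9527); ey = (-0.9527,0.3040)
P = B + -2.11·ex + 1.89·ey = (-3.4323,-1.2963)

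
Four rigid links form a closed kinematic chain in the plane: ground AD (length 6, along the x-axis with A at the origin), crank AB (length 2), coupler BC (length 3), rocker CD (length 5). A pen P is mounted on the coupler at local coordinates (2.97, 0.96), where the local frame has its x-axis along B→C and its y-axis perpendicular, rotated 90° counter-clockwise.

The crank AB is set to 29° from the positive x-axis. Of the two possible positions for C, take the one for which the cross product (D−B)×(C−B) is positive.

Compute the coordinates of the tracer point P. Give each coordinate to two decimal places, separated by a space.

A=(0,0), D=(6.00,0)
B = A + 2.00·(cos29°, sin29°) = (1.7492, 0.9696)
|BD| = 4.3599
circle(B,3.00) ∩ circle(D,5.00): a=0.3451, h=2.9801
  candidates: C₊=(2.7484,3.7983) cross=12.993; C₋=(1.4229,-2.0126) cross=-12.993
  mode + wants cross > 0 → take C=(2.7484,3.7983) (cross=12.993)
ex = (C−B)/|BC| = (0.3331,0.9429); ey = (-0.9429,0.3331)
P = B + 2.97·ex + 0.96·ey = (1.8333,4.0898)

1.83 4.09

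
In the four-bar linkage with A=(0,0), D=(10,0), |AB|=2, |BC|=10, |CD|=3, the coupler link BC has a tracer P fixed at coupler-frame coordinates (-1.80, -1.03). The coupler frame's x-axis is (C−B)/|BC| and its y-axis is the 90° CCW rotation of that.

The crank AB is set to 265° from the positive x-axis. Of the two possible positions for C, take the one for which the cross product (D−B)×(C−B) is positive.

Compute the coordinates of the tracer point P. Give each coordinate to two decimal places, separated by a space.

A=(0,0), D=(10.00,0)
B = A + 2.00·(cos265°, sin265°) = (-0.1743, -1.9924)
|BD| = 10.3676
circle(B,10.00) ∩ circle(D,3.00): a=9.5725, h=2.8927
  candidates: C₊=(8.6638,2.6860) cross=29.990; C₋=(9.7756,-2.9916) cross=-29.990
  mode + wants cross > 0 → take C=(8.6638,2.6860) (cross=29.990)
ex = (C−B)/|BC| = (0.8838,0.4678); ey = (-0.4678,0.8838)
P = B + -1.80·ex + -1.03·ey = (-1.2833,-3.7448)

-1.28 -3.74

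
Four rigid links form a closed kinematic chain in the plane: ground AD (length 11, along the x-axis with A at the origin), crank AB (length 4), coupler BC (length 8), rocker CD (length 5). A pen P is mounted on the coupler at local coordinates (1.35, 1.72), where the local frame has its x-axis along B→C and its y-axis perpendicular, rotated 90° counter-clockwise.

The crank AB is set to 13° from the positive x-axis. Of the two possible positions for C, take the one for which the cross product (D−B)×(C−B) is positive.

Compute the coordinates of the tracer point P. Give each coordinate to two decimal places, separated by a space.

4.18 3.07

A=(0,0), D=(11.00,0)
B = A + 4.00·(cos13°, sin13°) = (3.8975, 0.8998)
|BD| = 7.1593
circle(B,8.00) ∩ circle(D,5.00): a=6.3034, h=4.9262
  candidates: C₊=(10.7700,4.9947) cross=35.268; C₋=(9.5317,-4.7796) cross=-35.268
  mode + wants cross > 0 → take C=(10.7700,4.9947) (cross=35.268)
ex = (C−B)/|BC| = (0.8591,0.5119); ey = (-0.5119,0.8591)
P = B + 1.35·ex + 1.72·ey = (4.1768,3.0684)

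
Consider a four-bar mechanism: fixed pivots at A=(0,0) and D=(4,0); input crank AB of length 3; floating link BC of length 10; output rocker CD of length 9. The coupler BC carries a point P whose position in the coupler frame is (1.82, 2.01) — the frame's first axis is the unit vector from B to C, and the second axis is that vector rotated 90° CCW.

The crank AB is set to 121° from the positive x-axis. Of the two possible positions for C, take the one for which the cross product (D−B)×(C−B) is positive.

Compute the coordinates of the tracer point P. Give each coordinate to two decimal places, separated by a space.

-1.33 5.27

A=(0,0), D=(4.00,0)
B = A + 3.00·(cos121°, sin121°) = (-1.5451, 2.5715)
|BD| = 6.1124
circle(B,10.00) ∩ circle(D,9.00): a=4.6104, h=8.8738
  candidates: C₊=(6.3707,8.6822) cross=54.240; C₋=(-1.0958,-7.4184) cross=-54.240
  mode + wants cross > 0 → take C=(6.3707,8.6822) (cross=54.240)
ex = (C−B)/|BC| = (0.7916,0.6111); ey = (-0.6111,0.7916)
P = B + 1.82·ex + 2.01·ey = (-1.3327,5.2747)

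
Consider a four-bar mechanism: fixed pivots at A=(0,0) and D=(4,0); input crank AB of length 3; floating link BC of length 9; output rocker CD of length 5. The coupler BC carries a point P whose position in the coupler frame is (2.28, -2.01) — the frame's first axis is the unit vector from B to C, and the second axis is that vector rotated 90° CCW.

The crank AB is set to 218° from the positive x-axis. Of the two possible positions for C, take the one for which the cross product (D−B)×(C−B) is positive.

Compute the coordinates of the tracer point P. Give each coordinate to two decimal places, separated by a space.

0.65 -1.43

A=(0,0), D=(4.00,0)
B = A + 3.00·(cos218°, sin218°) = (-2.3640, -1.8470)
|BD| = 6.6266
circle(B,9.00) ∩ circle(D,5.00): a=7.5387, h=4.9161
  candidates: C₊=(3.5057,4.9755) cross=32.577; C₋=(6.2461,-4.4671) cross=-32.577
  mode + wants cross > 0 → take C=(3.5057,4.9755) (cross=32.577)
ex = (C−B)/|BC| = (0.6522,0.7581); ey = (-0.7581,0.6522)
P = B + 2.28·ex + -2.01·ey = (0.6467,-1.4295)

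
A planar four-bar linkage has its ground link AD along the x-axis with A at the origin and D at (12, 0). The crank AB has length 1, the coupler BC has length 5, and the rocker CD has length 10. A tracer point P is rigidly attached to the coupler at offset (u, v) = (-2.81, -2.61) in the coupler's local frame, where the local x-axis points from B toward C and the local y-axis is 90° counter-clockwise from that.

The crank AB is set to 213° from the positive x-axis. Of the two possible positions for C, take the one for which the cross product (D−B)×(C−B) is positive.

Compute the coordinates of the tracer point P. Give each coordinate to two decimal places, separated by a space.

A=(0,0), D=(12.00,0)
B = A + 1.00·(cos213°, sin213°) = (-0.8387, -0.5446)
|BD| = 12.8502
circle(B,5.00) ∩ circle(D,10.00): a=3.5069, h=3.5640
  candidates: C₊=(2.5140,3.1648) cross=45.798; C₋=(2.8161,-3.9568) cross=-45.798
  mode + wants cross > 0 → take C=(2.5140,3.1648) (cross=45.798)
ex = (C−B)/|BC| = (0.6705,0.7419); ey = (-0.7419,0.6705)
P = B + -2.81·ex + -2.61·ey = (-0.7866,-4.3794)

-0.79 -4.38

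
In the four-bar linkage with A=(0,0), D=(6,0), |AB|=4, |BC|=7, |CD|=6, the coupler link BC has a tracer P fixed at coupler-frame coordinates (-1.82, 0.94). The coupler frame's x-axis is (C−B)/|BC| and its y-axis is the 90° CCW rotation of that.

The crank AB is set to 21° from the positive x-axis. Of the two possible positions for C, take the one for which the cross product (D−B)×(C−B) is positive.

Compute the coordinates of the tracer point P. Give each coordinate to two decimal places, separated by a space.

1.69 1.51

A=(0,0), D=(6.00,0)
B = A + 4.00·(cos21°, sin21°) = (3.7343, 1.4335)
|BD| = 2.6811
circle(B,7.00) ∩ circle(D,6.00): a=3.7649, h=5.9013
  candidates: C₊=(10.0711,4.4075) cross=15.822; C₋=(3.7607,-5.5665) cross=-15.822
  mode + wants cross > 0 → take C=(10.0711,4.4075) (cross=15.822)
ex = (C−B)/|BC| = (0.9053,0.4249); ey = (-0.4249,0.9053)
P = B + -1.82·ex + 0.94·ey = (1.6874,1.5112)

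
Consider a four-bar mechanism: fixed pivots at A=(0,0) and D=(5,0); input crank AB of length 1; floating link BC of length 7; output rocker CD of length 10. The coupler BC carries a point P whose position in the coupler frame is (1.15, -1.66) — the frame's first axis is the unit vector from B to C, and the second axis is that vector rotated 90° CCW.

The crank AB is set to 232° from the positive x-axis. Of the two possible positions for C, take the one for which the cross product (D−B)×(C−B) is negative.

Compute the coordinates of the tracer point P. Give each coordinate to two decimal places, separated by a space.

A=(0,0), D=(5.00,0)
B = A + 1.00·(cos232°, sin232°) = (-0.6157, -0.7880)
|BD| = 5.6707
circle(B,7.00) ∩ circle(D,10.00): a=-1.6615, h=6.8000
  candidates: C₊=(-3.2060,5.7151) cross=38.560; C₋=(-1.3161,-7.7529) cross=-38.560
  mode - wants cross < 0 → take C=(-1.3161,-7.7529) (cross=-38.560)
ex = (C−B)/|BC| = (-0.1001,-0.9950); ey = (0.9950,-0.1001)
P = B + 1.15·ex + -1.66·ey = (-2.3824,-1.7661)

-2.38 -1.77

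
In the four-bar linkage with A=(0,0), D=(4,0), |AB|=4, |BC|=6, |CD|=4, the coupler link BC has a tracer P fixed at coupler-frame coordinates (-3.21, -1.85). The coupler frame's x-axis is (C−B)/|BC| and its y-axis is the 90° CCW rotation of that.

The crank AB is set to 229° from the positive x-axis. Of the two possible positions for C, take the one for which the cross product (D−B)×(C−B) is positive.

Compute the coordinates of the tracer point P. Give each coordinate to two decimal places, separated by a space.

A=(0,0), D=(4.00,0)
B = A + 4.00·(cos229°, sin229°) = (-2.6242, -3.0188)
|BD| = 7.2797
circle(B,6.00) ∩ circle(D,4.00): a=5.0135, h=3.2961
  candidates: C₊=(0.5710,2.0596) cross=23.995; C₋=(3.3048,-3.9391) cross=-23.995
  mode + wants cross > 0 → take C=(0.5710,2.0596) (cross=23.995)
ex = (C−B)/|BC| = (0.5325,0.8464); ey = (-0.8464,0.5325)
P = B + -3.21·ex + -1.85·ey = (-2.7678,-6.7210)

-2.77 -6.72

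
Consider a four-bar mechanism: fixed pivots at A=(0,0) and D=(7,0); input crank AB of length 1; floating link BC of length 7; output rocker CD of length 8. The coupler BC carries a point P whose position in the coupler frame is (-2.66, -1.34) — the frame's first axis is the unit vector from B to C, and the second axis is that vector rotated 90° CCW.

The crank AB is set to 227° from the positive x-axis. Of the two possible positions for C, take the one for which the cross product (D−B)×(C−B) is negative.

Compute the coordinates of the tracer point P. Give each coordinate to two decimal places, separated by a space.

-3.17 0.91

A=(0,0), D=(7.00,0)
B = A + 1.00·(cos227°, sin227°) = (-0.6820, -0.7314)
|BD| = 7.7167
circle(B,7.00) ∩ circle(D,8.00): a=2.8865, h=6.3772
  candidates: C₊=(1.5871,5.8907) cross=49.211; C₋=(2.7959,-6.8063) cross=-49.211
  mode - wants cross < 0 → take C=(2.7959,-6.8063) (cross=-49.211)
ex = (C−B)/|BC| = (0.4968,-0.8678); ey = (0.8678,0.4968)
P = B + -2.66·ex + -1.34·ey = (-3.1665,0.9114)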